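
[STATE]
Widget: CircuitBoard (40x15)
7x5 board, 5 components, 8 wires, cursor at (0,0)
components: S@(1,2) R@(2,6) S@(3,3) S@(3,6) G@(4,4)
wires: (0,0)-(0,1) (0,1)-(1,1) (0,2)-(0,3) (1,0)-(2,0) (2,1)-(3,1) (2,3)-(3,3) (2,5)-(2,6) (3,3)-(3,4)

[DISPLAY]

   0 1 2 3 4 5 6                        
0  [.]─ ·   · ─ ·                       
        │                               
1   ·   ·   S                           
    │                                   
2   ·   ·       ·       · ─ R           
        │       │                       
3       ·       S ─ ·       S           
                                        
4                   G                   
Cursor: (0,0)                           
                                        
                                        
                                        
                                        


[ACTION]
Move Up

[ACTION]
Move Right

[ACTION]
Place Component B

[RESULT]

   0 1 2 3 4 5 6                        
0   · ─[B]  · ─ ·                       
        │                               
1   ·   ·   S                           
    │                                   
2   ·   ·       ·       · ─ R           
        │       │                       
3       ·       S ─ ·       S           
                                        
4                   G                   
Cursor: (0,1)                           
                                        
                                        
                                        
                                        


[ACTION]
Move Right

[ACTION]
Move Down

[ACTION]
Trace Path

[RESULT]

   0 1 2 3 4 5 6                        
0   · ─ B   · ─ ·                       
        │                               
1   ·   ·  [S]                          
    │                                   
2   ·   ·       ·       · ─ R           
        │       │                       
3       ·       S ─ ·       S           
                                        
4                   G                   
Cursor: (1,2)  Trace: S (1 nodes)       
                                        
                                        
                                        
                                        


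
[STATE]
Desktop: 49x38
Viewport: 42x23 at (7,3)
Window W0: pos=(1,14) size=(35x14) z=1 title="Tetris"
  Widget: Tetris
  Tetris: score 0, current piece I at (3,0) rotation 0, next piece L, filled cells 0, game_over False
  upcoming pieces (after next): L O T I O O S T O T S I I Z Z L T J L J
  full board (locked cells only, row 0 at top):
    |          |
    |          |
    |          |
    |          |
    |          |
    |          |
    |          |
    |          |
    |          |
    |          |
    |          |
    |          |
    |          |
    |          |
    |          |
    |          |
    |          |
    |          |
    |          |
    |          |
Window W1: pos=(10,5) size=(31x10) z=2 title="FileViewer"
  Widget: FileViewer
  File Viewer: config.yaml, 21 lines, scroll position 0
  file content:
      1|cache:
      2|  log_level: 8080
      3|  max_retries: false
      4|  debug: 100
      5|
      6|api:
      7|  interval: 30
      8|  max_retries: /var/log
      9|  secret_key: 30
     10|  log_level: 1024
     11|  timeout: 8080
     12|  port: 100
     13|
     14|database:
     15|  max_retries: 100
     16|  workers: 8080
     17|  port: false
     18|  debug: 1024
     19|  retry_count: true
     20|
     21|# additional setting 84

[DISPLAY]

                                          
                                          
   ┏━━━━━━━━━━━━━━━━━━━━━━━━━━━━━┓        
   ┃ FileViewer                  ┃        
   ┠─────────────────────────────┨        
   ┃cache:                      ▲┃        
   ┃  log_level: 8080           █┃        
   ┃  max_retries: false        ░┃        
   ┃  debug: 100                ░┃        
   ┃                            ░┃        
   ┃api:                        ▼┃        
━━━┗━━━━━━━━━━━━━━━━━━━━━━━━━━━━━┛        
is                          ┃             
────────────────────────────┨             
     │Next:                 ┃             
     │  ▒                   ┃             
     │▒▒▒                   ┃             
     │                      ┃             
     │                      ┃             
     │                      ┃             
     │Score:                ┃             
     │0                     ┃             
     │                      ┃             


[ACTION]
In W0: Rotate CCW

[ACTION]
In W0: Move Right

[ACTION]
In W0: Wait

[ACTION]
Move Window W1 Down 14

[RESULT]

                                          
                                          
                                          
                                          
                                          
                                          
                                          
                                          
                                          
                                          
                                          
━━━━━━━━━━━━━━━━━━━━━━━━━━━━┓             
is                          ┃             
────────────────────────────┨             
     │Next:                 ┃             
     │  ▒                   ┃             
   ┏━━━━━━━━━━━━━━━━━━━━━━━━━━━━━┓        
   ┃ FileViewer                  ┃        
   ┠─────────────────────────────┨        
   ┃cache:                      ▲┃        
   ┃  log_level: 8080           █┃        
   ┃  max_retries: false        ░┃        
   ┃  debug: 100                ░┃        


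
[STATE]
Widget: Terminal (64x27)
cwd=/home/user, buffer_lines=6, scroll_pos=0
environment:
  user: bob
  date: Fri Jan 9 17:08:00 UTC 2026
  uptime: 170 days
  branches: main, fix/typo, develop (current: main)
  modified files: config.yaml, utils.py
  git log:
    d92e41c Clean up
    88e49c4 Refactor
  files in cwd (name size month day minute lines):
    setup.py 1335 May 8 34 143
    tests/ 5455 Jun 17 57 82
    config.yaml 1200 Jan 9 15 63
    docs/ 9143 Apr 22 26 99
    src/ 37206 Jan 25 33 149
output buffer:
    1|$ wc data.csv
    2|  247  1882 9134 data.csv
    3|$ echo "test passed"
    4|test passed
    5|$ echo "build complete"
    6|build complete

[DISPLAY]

$ wc data.csv                                                   
  247  1882 9134 data.csv                                       
$ echo "test passed"                                            
test passed                                                     
$ echo "build complete"                                         
build complete                                                  
$ █                                                             
                                                                
                                                                
                                                                
                                                                
                                                                
                                                                
                                                                
                                                                
                                                                
                                                                
                                                                
                                                                
                                                                
                                                                
                                                                
                                                                
                                                                
                                                                
                                                                
                                                                


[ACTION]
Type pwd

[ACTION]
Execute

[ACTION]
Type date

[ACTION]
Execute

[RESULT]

$ wc data.csv                                                   
  247  1882 9134 data.csv                                       
$ echo "test passed"                                            
test passed                                                     
$ echo "build complete"                                         
build complete                                                  
$ pwd                                                           
/home/user                                                      
$ date                                                          
Fri Jan 9 17:08:00 UTC 2026                                     
$ █                                                             
                                                                
                                                                
                                                                
                                                                
                                                                
                                                                
                                                                
                                                                
                                                                
                                                                
                                                                
                                                                
                                                                
                                                                
                                                                
                                                                


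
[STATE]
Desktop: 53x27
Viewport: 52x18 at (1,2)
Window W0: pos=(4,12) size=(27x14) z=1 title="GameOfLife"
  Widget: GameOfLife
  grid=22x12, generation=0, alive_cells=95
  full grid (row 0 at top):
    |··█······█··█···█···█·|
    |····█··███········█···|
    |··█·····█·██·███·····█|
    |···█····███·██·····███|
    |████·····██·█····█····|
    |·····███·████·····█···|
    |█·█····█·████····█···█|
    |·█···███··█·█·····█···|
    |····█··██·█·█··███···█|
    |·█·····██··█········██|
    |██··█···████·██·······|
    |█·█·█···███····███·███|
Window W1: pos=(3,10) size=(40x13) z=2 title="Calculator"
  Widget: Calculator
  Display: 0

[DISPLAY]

                                                    
                                                    
                                                    
                                                    
                                                    
                                                    
                                                    
                                                    
  ┏━━━━━━━━━━━━━━━━━━━━━━━━━━━━━━━━━━━━━━┓          
  ┃ Calculator                           ┃          
  ┠──────────────────────────────────────┨          
  ┃                                     0┃          
  ┃┌───┬───┬───┬───┐                     ┃          
  ┃│ 7 │ 8 │ 9 │ ÷ │                     ┃          
  ┃├───┼───┼───┼───┤                     ┃          
  ┃│ 4 │ 5 │ 6 │ × │                     ┃          
  ┃├───┼───┼───┼───┤                     ┃          
  ┃│ 1 │ 2 │ 3 │ - │                     ┃          


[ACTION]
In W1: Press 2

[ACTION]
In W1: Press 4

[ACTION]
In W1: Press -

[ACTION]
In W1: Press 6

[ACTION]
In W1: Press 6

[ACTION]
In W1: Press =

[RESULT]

                                                    
                                                    
                                                    
                                                    
                                                    
                                                    
                                                    
                                                    
  ┏━━━━━━━━━━━━━━━━━━━━━━━━━━━━━━━━━━━━━━┓          
  ┃ Calculator                           ┃          
  ┠──────────────────────────────────────┨          
  ┃                                   -42┃          
  ┃┌───┬───┬───┬───┐                     ┃          
  ┃│ 7 │ 8 │ 9 │ ÷ │                     ┃          
  ┃├───┼───┼───┼───┤                     ┃          
  ┃│ 4 │ 5 │ 6 │ × │                     ┃          
  ┃├───┼───┼───┼───┤                     ┃          
  ┃│ 1 │ 2 │ 3 │ - │                     ┃          


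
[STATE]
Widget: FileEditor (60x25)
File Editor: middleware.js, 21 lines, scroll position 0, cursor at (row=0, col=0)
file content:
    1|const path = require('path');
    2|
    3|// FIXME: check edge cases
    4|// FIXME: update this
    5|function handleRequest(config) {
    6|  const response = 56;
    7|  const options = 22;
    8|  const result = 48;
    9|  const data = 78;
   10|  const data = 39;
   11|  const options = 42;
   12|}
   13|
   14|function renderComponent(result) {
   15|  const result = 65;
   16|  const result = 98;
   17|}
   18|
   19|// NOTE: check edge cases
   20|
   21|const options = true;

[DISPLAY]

█onst path = require('path');                              ▲
                                                           █
// FIXME: check edge cases                                 ░
// FIXME: update this                                      ░
function handleRequest(config) {                           ░
  const response = 56;                                     ░
  const options = 22;                                      ░
  const result = 48;                                       ░
  const data = 78;                                         ░
  const data = 39;                                         ░
  const options = 42;                                      ░
}                                                          ░
                                                           ░
function renderComponent(result) {                         ░
  const result = 65;                                       ░
  const result = 98;                                       ░
}                                                          ░
                                                           ░
// NOTE: check edge cases                                  ░
                                                           ░
const options = true;                                      ░
                                                           ░
                                                           ░
                                                           ░
                                                           ▼


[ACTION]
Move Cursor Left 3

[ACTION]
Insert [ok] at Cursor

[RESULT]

ok█onst path = require('path');                            ▲
                                                           █
// FIXME: check edge cases                                 ░
// FIXME: update this                                      ░
function handleRequest(config) {                           ░
  const response = 56;                                     ░
  const options = 22;                                      ░
  const result = 48;                                       ░
  const data = 78;                                         ░
  const data = 39;                                         ░
  const options = 42;                                      ░
}                                                          ░
                                                           ░
function renderComponent(result) {                         ░
  const result = 65;                                       ░
  const result = 98;                                       ░
}                                                          ░
                                                           ░
// NOTE: check edge cases                                  ░
                                                           ░
const options = true;                                      ░
                                                           ░
                                                           ░
                                                           ░
                                                           ▼


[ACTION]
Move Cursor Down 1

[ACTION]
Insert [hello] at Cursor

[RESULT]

okconst path = require('path');                            ▲
hello█                                                     █
// FIXME: check edge cases                                 ░
// FIXME: update this                                      ░
function handleRequest(config) {                           ░
  const response = 56;                                     ░
  const options = 22;                                      ░
  const result = 48;                                       ░
  const data = 78;                                         ░
  const data = 39;                                         ░
  const options = 42;                                      ░
}                                                          ░
                                                           ░
function renderComponent(result) {                         ░
  const result = 65;                                       ░
  const result = 98;                                       ░
}                                                          ░
                                                           ░
// NOTE: check edge cases                                  ░
                                                           ░
const options = true;                                      ░
                                                           ░
                                                           ░
                                                           ░
                                                           ▼


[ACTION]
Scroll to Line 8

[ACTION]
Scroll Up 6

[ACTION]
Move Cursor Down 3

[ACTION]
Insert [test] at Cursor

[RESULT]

okconst path = require('path');                            ▲
hello                                                      █
// FIXME: check edge cases                                 ░
// FIXME: update this                                      ░
functtest█on handleRequest(config) {                       ░
  const response = 56;                                     ░
  const options = 22;                                      ░
  const result = 48;                                       ░
  const data = 78;                                         ░
  const data = 39;                                         ░
  const options = 42;                                      ░
}                                                          ░
                                                           ░
function renderComponent(result) {                         ░
  const result = 65;                                       ░
  const result = 98;                                       ░
}                                                          ░
                                                           ░
// NOTE: check edge cases                                  ░
                                                           ░
const options = true;                                      ░
                                                           ░
                                                           ░
                                                           ░
                                                           ▼


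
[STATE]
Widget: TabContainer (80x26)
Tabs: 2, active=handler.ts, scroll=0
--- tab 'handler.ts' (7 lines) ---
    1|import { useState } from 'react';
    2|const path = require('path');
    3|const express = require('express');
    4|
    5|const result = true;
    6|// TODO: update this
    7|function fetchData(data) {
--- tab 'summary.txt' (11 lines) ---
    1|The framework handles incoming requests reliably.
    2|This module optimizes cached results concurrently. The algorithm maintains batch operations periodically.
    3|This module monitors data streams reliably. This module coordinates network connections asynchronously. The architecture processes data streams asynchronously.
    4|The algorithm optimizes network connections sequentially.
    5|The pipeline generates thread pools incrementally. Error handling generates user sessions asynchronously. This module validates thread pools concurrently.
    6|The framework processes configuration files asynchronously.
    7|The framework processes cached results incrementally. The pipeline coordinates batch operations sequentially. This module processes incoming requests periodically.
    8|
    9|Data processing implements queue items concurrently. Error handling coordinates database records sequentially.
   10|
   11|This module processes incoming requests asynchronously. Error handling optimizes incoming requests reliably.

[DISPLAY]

[handler.ts]│ summary.txt                                                       
────────────────────────────────────────────────────────────────────────────────
import { useState } from 'react';                                               
const path = require('path');                                                   
const express = require('express');                                             
                                                                                
const result = true;                                                            
// TODO: update this                                                            
function fetchData(data) {                                                      
                                                                                
                                                                                
                                                                                
                                                                                
                                                                                
                                                                                
                                                                                
                                                                                
                                                                                
                                                                                
                                                                                
                                                                                
                                                                                
                                                                                
                                                                                
                                                                                
                                                                                


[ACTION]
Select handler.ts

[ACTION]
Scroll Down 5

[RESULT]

[handler.ts]│ summary.txt                                                       
────────────────────────────────────────────────────────────────────────────────
// TODO: update this                                                            
function fetchData(data) {                                                      
                                                                                
                                                                                
                                                                                
                                                                                
                                                                                
                                                                                
                                                                                
                                                                                
                                                                                
                                                                                
                                                                                
                                                                                
                                                                                
                                                                                
                                                                                
                                                                                
                                                                                
                                                                                
                                                                                
                                                                                
                                                                                
                                                                                


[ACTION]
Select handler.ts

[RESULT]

[handler.ts]│ summary.txt                                                       
────────────────────────────────────────────────────────────────────────────────
import { useState } from 'react';                                               
const path = require('path');                                                   
const express = require('express');                                             
                                                                                
const result = true;                                                            
// TODO: update this                                                            
function fetchData(data) {                                                      
                                                                                
                                                                                
                                                                                
                                                                                
                                                                                
                                                                                
                                                                                
                                                                                
                                                                                
                                                                                
                                                                                
                                                                                
                                                                                
                                                                                
                                                                                
                                                                                
                                                                                


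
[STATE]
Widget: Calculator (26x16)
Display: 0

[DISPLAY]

                         0
┌───┬───┬───┬───┐         
│ 7 │ 8 │ 9 │ ÷ │         
├───┼───┼───┼───┤         
│ 4 │ 5 │ 6 │ × │         
├───┼───┼───┼───┤         
│ 1 │ 2 │ 3 │ - │         
├───┼───┼───┼───┤         
│ 0 │ . │ = │ + │         
├───┼───┼───┼───┤         
│ C │ MC│ MR│ M+│         
└───┴───┴───┴───┘         
                          
                          
                          
                          


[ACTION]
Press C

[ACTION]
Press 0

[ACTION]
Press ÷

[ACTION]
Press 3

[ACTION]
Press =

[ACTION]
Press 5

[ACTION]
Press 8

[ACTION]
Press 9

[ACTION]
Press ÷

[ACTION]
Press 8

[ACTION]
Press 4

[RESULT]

                        84
┌───┬───┬───┬───┐         
│ 7 │ 8 │ 9 │ ÷ │         
├───┼───┼───┼───┤         
│ 4 │ 5 │ 6 │ × │         
├───┼───┼───┼───┤         
│ 1 │ 2 │ 3 │ - │         
├───┼───┼───┼───┤         
│ 0 │ . │ = │ + │         
├───┼───┼───┼───┤         
│ C │ MC│ MR│ M+│         
└───┴───┴───┴───┘         
                          
                          
                          
                          


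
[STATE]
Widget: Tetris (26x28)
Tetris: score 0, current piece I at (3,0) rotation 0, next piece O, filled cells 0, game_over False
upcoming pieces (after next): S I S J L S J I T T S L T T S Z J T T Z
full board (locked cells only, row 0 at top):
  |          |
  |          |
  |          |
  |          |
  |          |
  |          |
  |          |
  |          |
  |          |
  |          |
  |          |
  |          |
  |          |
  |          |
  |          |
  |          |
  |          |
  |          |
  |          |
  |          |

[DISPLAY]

   ████   │Next:          
          │▓▓             
          │▓▓             
          │               
          │               
          │               
          │Score:         
          │0              
          │               
          │               
          │               
          │               
          │               
          │               
          │               
          │               
          │               
          │               
          │               
          │               
          │               
          │               
          │               
          │               
          │               
          │               
          │               
          │               


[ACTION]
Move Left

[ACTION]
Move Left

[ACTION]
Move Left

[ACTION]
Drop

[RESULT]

          │Next:          
████      │▓▓             
          │▓▓             
          │               
          │               
          │               
          │Score:         
          │0              
          │               
          │               
          │               
          │               
          │               
          │               
          │               
          │               
          │               
          │               
          │               
          │               
          │               
          │               
          │               
          │               
          │               
          │               
          │               
          │               


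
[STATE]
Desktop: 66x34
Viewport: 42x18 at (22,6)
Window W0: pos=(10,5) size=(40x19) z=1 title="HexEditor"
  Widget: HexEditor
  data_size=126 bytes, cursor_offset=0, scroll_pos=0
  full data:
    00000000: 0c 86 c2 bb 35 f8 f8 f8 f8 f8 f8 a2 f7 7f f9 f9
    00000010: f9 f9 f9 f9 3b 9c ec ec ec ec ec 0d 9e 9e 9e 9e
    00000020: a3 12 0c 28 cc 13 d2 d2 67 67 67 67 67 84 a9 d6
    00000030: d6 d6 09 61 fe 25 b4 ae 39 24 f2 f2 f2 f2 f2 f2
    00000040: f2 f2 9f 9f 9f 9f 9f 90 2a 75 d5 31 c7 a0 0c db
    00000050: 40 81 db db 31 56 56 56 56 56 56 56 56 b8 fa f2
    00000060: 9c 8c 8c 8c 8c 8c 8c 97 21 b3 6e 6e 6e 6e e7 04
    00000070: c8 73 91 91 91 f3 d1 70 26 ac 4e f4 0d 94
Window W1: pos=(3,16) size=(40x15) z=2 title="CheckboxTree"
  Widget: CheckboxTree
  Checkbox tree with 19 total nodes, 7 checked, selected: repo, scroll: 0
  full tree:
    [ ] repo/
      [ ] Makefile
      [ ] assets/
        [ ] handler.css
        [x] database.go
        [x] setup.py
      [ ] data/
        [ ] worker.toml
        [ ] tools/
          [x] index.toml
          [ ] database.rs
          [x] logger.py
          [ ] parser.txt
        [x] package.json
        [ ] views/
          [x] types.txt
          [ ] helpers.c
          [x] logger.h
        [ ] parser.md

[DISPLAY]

                           ┃              
───────────────────────────┨              
C 86 c2 bb 35 f8 f8 f8  f8 ┃              
9 f9 f9 f9 3b 9c ec ec  ec ┃              
3 12 0c 28 cc 13 d2 d2  67 ┃              
6 d6 09 61 fe 25 b4 ae  39 ┃              
2 f2 9f 9f 9f 9f 9f 90  2a ┃              
0 81 db db 31 56 56 56  56 ┃              
c 8c 8c 8c 8c 8c 8c 97  21 ┃              
8 73 91 91 91 f3 d1 70  26 ┃              
━━━━━━━━━━━━━━━━━━━━┓      ┃              
                    ┃      ┃              
────────────────────┨      ┃              
                    ┃      ┃              
                    ┃      ┃              
                    ┃      ┃              
ss                  ┃      ┃              
go                  ┃━━━━━━┛              


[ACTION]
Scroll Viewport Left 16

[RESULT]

    ┃ HexEditor                           
    ┠─────────────────────────────────────
    ┃00000000  0C 86 c2 bb 35 f8 f8 f8  f8
    ┃00000010  f9 f9 f9 f9 3b 9c ec ec  ec
    ┃00000020  a3 12 0c 28 cc 13 d2 d2  67
    ┃00000030  d6 d6 09 61 fe 25 b4 ae  39
    ┃00000040  f2 f2 9f 9f 9f 9f 9f 90  2a
    ┃00000050  40 81 db db 31 56 56 56  56
    ┃00000060  9c 8c 8c 8c 8c 8c 8c 97  21
    ┃00000070  c8 73 91 91 91 f3 d1 70  26
━━━━━━━━━━━━━━━━━━━━━━━━━━━━━━━━━━━━┓     
heckboxTree                         ┃     
────────────────────────────────────┨     
-] repo/                            ┃     
 [ ] Makefile                       ┃     
 [-] assets/                        ┃     
   [ ] handler.css                  ┃     
   [x] database.go                  ┃━━━━━


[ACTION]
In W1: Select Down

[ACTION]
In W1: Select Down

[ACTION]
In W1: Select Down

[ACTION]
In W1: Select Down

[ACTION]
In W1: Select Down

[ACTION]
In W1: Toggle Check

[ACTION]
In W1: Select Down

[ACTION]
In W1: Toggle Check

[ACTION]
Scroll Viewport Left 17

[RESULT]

          ┃ HexEditor                     
          ┠───────────────────────────────
          ┃00000000  0C 86 c2 bb 35 f8 f8 
          ┃00000010  f9 f9 f9 f9 3b 9c ec 
          ┃00000020  a3 12 0c 28 cc 13 d2 
          ┃00000030  d6 d6 09 61 fe 25 b4 
          ┃00000040  f2 f2 9f 9f 9f 9f 9f 
          ┃00000050  40 81 db db 31 56 56 
          ┃00000060  9c 8c 8c 8c 8c 8c 8c 
          ┃00000070  c8 73 91 91 91 f3 d1 
   ┏━━━━━━━━━━━━━━━━━━━━━━━━━━━━━━━━━━━━━━
   ┃ CheckboxTree                         
   ┠──────────────────────────────────────
   ┃ [-] repo/                            
   ┃   [ ] Makefile                       
   ┃   [-] assets/                        
   ┃     [ ] handler.css                  
   ┃     [x] database.go                  


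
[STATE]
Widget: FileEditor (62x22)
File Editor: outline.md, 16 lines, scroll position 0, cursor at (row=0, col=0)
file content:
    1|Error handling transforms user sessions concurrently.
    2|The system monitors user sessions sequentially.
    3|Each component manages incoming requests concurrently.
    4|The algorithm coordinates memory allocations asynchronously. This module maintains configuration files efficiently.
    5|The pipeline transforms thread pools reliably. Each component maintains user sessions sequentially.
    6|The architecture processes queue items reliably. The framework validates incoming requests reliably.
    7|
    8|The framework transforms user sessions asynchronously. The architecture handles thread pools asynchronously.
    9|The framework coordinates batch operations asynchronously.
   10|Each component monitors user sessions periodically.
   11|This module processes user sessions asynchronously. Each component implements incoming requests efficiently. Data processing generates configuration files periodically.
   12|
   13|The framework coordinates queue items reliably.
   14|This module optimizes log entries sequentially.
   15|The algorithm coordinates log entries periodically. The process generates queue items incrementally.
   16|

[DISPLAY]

█rror handling transforms user sessions concurrently.        ▲
The system monitors user sessions sequentially.              █
Each component manages incoming requests concurrently.       ░
The algorithm coordinates memory allocations asynchronously. ░
The pipeline transforms thread pools reliably. Each component░
The architecture processes queue items reliably. The framewor░
                                                             ░
The framework transforms user sessions asynchronously. The ar░
The framework coordinates batch operations asynchronously.   ░
Each component monitors user sessions periodically.          ░
This module processes user sessions asynchronously. Each comp░
                                                             ░
The framework coordinates queue items reliably.              ░
This module optimizes log entries sequentially.              ░
The algorithm coordinates log entries periodically. The proce░
                                                             ░
                                                             ░
                                                             ░
                                                             ░
                                                             ░
                                                             ░
                                                             ▼


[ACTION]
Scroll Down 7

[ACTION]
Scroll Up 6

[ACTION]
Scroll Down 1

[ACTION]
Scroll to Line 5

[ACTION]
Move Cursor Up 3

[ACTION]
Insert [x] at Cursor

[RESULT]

x█rror handling transforms user sessions concurrently.       ▲
The system monitors user sessions sequentially.              █
Each component manages incoming requests concurrently.       ░
The algorithm coordinates memory allocations asynchronously. ░
The pipeline transforms thread pools reliably. Each component░
The architecture processes queue items reliably. The framewor░
                                                             ░
The framework transforms user sessions asynchronously. The ar░
The framework coordinates batch operations asynchronously.   ░
Each component monitors user sessions periodically.          ░
This module processes user sessions asynchronously. Each comp░
                                                             ░
The framework coordinates queue items reliably.              ░
This module optimizes log entries sequentially.              ░
The algorithm coordinates log entries periodically. The proce░
                                                             ░
                                                             ░
                                                             ░
                                                             ░
                                                             ░
                                                             ░
                                                             ▼
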